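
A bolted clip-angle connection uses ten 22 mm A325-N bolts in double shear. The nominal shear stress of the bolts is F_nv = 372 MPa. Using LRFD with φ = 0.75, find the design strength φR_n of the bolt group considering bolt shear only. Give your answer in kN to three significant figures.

A_b = π × 22² / 4 = 380.1 mm².
R_n = F_nv · A_b · n · n_s = 372 × 380.1 × 10 × 2 / 1000 = 2828 kN.
Design strength φR_n = 0.75 × 2828 = 2120 kN.

2120 kN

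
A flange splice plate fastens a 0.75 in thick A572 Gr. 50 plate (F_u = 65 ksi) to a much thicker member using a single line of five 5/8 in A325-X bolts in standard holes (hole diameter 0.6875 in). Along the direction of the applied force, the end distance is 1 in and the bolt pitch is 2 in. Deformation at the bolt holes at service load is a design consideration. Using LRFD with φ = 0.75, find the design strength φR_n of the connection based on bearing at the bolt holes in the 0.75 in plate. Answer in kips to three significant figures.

248 kips

Per bolt r_n = 1.2 l_c t F_u ≤ 2.4 d t F_u; upper limit = 2.4 × 0.625 × 0.75 × 65 = 73.12 kips.
Edge bolt: l_c = 1 − 0.6875/2 = 0.6562 in → 1.2 × 0.6562 × 0.75 × 65 = 38.39 → r_n = 38.39 kips.
Interior bolts: l_c = 2 − 0.6875 = 1.312 in → 1.2 × 1.312 × 0.75 × 65 = 76.78 → r_n = 73.12 kips.
R_n = 1 × 38.39 + 4 × 73.12 = 330.9 kips.
Design strength φR_n = 0.75 × 330.9 = 248 kips.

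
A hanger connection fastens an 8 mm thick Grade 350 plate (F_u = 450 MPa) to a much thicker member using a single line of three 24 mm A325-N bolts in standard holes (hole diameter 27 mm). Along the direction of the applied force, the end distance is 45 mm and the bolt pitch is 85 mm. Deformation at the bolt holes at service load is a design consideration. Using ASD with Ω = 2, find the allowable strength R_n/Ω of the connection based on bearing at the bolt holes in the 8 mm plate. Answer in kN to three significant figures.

275 kN

Per bolt r_n = 1.2 l_c t F_u ≤ 2.4 d t F_u; upper limit = 2.4 × 24 × 8 × 450 / 1000 = 207.4 kN.
Edge bolt: l_c = 45 − 27/2 = 31.5 mm → 1.2 × 31.5 × 8 × 450 / 1000 = 136.1 → r_n = 136.1 kN.
Interior bolts: l_c = 85 − 27 = 58 mm → 1.2 × 58 × 8 × 450 / 1000 = 250.6 → r_n = 207.4 kN.
R_n = 1 × 136.1 + 2 × 207.4 = 550.8 kN.
Allowable strength R_n/Ω = 550.8 / 2 = 275 kN.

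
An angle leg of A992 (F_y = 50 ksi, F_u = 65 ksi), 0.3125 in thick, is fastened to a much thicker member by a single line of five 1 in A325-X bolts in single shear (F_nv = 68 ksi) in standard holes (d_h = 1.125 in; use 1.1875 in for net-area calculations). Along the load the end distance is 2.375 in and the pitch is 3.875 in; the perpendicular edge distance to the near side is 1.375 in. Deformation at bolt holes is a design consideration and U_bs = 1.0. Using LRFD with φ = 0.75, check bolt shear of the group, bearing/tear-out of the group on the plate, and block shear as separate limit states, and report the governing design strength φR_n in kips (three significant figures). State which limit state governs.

126 kips (block shear governs)

Bolt shear: A_b = π·1²/4 = 0.7854 in²; R_n = 68 × 0.7854 × 5 × 1 = 267 kips → 0.75 × 267 = 200 kips.
Bearing: edge l_c = 1.812, r_n = 44.18 kips; interior l_c = 2.75, r_n = 48.75 kips; R_n = 44.18 + 4·48.75 = 239.2 kips → 179 kips.
Block shear: A_gv = 5.586, A_nv = 3.916, A_nt = 0.2441 in²; R_n = min(0.6F_uA_nv, 0.6F_yA_gv) + U_bs·F_u·A_nt = 168.6 kips → 126 kips.
Block shear governs: 126 kips.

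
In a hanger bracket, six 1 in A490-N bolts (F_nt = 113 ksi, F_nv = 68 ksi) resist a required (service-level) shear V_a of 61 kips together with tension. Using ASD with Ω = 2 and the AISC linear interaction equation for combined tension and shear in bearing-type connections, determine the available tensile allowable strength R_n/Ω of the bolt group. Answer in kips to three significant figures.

A_b = π·1²/4 = 0.7854 in²; f_rv = 61 / (6 × 0.7854) = 12.94 ksi.
F'_nt = 1.3 F_nt − (Ω F_nt / F_nv) f_rv = 1.3·113 − (2·113/68)·12.94 = 103.9 ksi, capped at F_nt → F'_nt = 103.9 ksi.
R_n = F'_nt · A_b · n = 103.9 × 0.7854 × 6 = 489.5 kips.
Allowable strength R_n/Ω = 489.5 / 2 = 245 kips.

245 kips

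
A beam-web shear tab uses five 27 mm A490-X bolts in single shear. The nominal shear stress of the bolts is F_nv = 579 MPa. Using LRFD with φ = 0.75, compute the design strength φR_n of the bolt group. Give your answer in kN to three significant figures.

A_b = π × 27² / 4 = 572.6 mm².
R_n = F_nv · A_b · n · n_s = 579 × 572.6 × 5 × 1 / 1000 = 1658 kN.
Design strength φR_n = 0.75 × 1658 = 1240 kN.

1240 kN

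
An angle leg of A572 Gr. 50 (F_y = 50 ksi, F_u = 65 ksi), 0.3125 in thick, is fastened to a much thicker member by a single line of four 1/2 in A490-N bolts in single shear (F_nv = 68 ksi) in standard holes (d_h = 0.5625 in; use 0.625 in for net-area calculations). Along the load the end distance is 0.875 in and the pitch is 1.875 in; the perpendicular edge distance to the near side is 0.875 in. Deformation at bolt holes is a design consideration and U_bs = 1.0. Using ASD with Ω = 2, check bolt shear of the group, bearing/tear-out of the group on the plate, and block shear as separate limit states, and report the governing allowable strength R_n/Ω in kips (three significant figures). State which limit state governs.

Bolt shear: A_b = π·0.5²/4 = 0.1963 in²; R_n = 68 × 0.1963 × 4 × 1 = 53.41 kips → 53.41 / 2 = 26.7 kips.
Bearing: edge l_c = 0.5938, r_n = 14.47 kips; interior l_c = 1.312, r_n = 24.38 kips; R_n = 14.47 + 3·24.38 = 87.6 kips → 43.8 kips.
Block shear: A_gv = 2.031, A_nv = 1.348, A_nt = 0.1758 in²; R_n = min(0.6F_uA_nv, 0.6F_yA_gv) + U_bs·F_u·A_nt = 63.98 kips → 32 kips.
Bolt shear governs: 26.7 kips.

26.7 kips (bolt shear governs)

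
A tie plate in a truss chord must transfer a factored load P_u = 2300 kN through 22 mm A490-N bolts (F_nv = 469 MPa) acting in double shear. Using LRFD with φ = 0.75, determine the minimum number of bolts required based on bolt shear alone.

9 bolts

A_b = π·22²/4 = 380.1 mm².
Per-bolt design strength φR_n = 0.75 × 469 × 380.1 × 2 / 1000 = 267.4 kN.
n ≥ 2300 / 267.4 = 8.601 → use 9 bolts.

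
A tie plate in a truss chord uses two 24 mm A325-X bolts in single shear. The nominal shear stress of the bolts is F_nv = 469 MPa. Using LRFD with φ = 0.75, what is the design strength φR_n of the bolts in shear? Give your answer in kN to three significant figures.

318 kN

A_b = π × 24² / 4 = 452.4 mm².
R_n = F_nv · A_b · n · n_s = 469 × 452.4 × 2 × 1 / 1000 = 424.3 kN.
Design strength φR_n = 0.75 × 424.3 = 318 kN.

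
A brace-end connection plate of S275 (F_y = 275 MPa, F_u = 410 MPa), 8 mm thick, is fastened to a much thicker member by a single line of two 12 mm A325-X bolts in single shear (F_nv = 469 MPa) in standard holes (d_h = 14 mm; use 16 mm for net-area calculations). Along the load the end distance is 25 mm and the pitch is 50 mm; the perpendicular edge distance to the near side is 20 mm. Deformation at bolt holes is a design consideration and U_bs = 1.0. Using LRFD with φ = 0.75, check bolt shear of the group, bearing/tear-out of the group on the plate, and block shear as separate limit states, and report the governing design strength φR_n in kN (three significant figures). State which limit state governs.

79.6 kN (bolt shear governs)

Bolt shear: A_b = π·12²/4 = 113.1 mm²; R_n = 469 × 113.1 × 2 × 1 / 1000 = 106.1 kN → 0.75 × 106.1 = 79.6 kN.
Bearing: edge l_c = 18, r_n = 70.85 kN; interior l_c = 36, r_n = 94.46 kN; R_n = 70.85 + 1·94.46 = 165.3 kN → 124 kN.
Block shear: A_gv = 600, A_nv = 408, A_nt = 96 mm²; R_n = min(0.6F_uA_nv, 0.6F_yA_gv) + U_bs·F_u·A_nt = 138.4 kN → 104 kN.
Bolt shear governs: 79.6 kN.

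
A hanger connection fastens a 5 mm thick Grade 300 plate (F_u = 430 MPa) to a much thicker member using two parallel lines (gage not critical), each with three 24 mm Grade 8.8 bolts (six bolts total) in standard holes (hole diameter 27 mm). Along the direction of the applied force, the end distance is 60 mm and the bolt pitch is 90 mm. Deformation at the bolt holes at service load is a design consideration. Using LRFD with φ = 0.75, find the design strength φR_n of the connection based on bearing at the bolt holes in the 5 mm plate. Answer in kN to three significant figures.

Per bolt r_n = 1.2 l_c t F_u ≤ 2.4 d t F_u; upper limit = 2.4 × 24 × 5 × 430 / 1000 = 123.8 kN.
Edge bolt: l_c = 60 − 27/2 = 46.5 mm → 1.2 × 46.5 × 5 × 430 / 1000 = 120 → r_n = 120 kN.
Interior bolts: l_c = 90 − 27 = 63 mm → 1.2 × 63 × 5 × 430 / 1000 = 162.5 → r_n = 123.8 kN.
R_n = 2 × 120 + 4 × 123.8 = 735.3 kN.
Design strength φR_n = 0.75 × 735.3 = 551 kN.

551 kN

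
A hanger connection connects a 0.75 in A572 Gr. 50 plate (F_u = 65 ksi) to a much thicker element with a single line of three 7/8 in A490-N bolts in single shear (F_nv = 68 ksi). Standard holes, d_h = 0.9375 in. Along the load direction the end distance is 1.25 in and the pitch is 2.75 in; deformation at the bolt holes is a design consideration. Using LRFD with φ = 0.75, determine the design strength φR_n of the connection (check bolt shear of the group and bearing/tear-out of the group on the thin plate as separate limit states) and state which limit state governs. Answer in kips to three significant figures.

Bolt shear: A_b = π·0.875²/4 = 0.6013 in²; R_n = 68 × 0.6013 × 3 × 1 = 122.7 kips → 0.75 × 122.7 = 92 kips.
Bearing (1.2 l_c t F_u ≤ 2.4 d t F_u): upper limit = 2.4·0.875·0.75·65 = 102.4 kips.
  Edge l_c = 1.25 − 0.9375/2 = 0.7812 → r_n = 45.7 kips; interior l_c = 2.75 − 0.9375 = 1.812 → r_n = 102.4 kips.
  R_n,bearing = 1·45.7 + 2·102.4 = 250.5 kips → 0.75 × 250.5 = 188 kips.
Bolt shear governs: 92 kips.

92 kips (bolt shear governs)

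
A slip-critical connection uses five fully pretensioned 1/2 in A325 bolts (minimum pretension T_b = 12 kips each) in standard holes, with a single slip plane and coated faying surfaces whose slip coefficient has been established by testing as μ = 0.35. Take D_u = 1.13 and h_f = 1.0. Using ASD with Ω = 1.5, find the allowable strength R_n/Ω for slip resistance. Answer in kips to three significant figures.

R_n = μ · D_u · h_f · T_b · n_s · n_b = 0.35 × 1.13 × 1.0 × 12 × 1 × 5 = 23.73 kips.
Allowable strength R_n/Ω = 23.73 / 1.5 = 15.8 kips.

15.8 kips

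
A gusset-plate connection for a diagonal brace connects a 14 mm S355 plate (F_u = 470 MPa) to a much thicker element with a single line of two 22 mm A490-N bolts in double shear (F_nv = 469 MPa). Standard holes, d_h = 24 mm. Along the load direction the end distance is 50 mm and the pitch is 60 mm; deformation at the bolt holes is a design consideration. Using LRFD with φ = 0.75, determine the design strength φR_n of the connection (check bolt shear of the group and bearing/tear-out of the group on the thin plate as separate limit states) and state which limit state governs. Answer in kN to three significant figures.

438 kN (bearing governs)

Bolt shear: A_b = π·22²/4 = 380.1 mm²; R_n = 469 × 380.1 × 2 × 2 / 1000 = 713.1 kN → 0.75 × 713.1 = 535 kN.
Bearing (1.2 l_c t F_u ≤ 2.4 d t F_u): upper limit = 2.4·22·14·470 / 1000 = 347.4 kN.
  Edge l_c = 50 − 24/2 = 38 → r_n = 300 kN; interior l_c = 60 − 24 = 36 → r_n = 284.3 kN.
  R_n,bearing = 1·300 + 1·284.3 = 584.3 kN → 0.75 × 584.3 = 438 kN.
Bearing governs: 438 kN.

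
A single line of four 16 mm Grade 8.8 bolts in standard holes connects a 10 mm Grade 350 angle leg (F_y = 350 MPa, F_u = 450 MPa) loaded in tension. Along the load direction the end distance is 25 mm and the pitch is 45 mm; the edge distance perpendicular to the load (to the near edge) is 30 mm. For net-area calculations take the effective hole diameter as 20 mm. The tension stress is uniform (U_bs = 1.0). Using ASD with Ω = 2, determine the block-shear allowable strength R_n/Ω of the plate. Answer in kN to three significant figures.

166 kN

Shear plane L_v = 25 + 3·45 = 160 mm; A_gv = 160 × 10 = 1600 mm².
A_nv = (160 − 3.5·20) × 10 = 900 mm².
A_nt = (30 − 0.5·20) × 10 = 200 mm².
0.6 F_u A_nv = 243 kN; 0.6 F_y A_gv = 336 kN → shear rupture governs the shear term.
R_n = 243 + 1.0 × 450 × 200 / 1000 = 333 kN.
Allowable strength R_n/Ω = 333 / 2 = 166 kN.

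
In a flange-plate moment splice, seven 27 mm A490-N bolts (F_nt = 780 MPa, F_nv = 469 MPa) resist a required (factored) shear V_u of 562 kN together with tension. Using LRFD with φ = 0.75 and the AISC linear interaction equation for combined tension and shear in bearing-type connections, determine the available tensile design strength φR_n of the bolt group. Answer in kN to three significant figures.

A_b = π·27²/4 = 572.6 mm²; f_rv = 562 × 1000 / (7 × 572.6) = 140.2 MPa.
F'_nt = 1.3 F_nt − (F_nt / φF_nv) f_rv = 1.3·780 − (780/(0.75·469))·140.2 = 703.1 MPa, capped at F_nt → F'_nt = 703.1 MPa.
R_n = F'_nt · A_b · n = 703.1 × 572.6 × 7 / 1000 = 2818 kN.
Design strength φR_n = 0.75 × 2818 = 2110 kN.

2110 kN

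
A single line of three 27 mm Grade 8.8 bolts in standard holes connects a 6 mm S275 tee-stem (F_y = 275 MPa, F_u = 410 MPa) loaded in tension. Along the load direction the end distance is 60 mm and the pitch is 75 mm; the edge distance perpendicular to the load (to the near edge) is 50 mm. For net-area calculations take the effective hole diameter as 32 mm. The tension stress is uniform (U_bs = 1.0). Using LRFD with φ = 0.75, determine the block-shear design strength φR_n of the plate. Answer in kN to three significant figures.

207 kN

Shear plane L_v = 60 + 2·75 = 210 mm; A_gv = 210 × 6 = 1260 mm².
A_nv = (210 − 2.5·32) × 6 = 780 mm².
A_nt = (50 − 0.5·32) × 6 = 204 mm².
0.6 F_u A_nv = 191.9 kN; 0.6 F_y A_gv = 207.9 kN → shear rupture governs the shear term.
R_n = 191.9 + 1.0 × 410 × 204 / 1000 = 275.5 kN.
Design strength φR_n = 0.75 × 275.5 = 207 kN.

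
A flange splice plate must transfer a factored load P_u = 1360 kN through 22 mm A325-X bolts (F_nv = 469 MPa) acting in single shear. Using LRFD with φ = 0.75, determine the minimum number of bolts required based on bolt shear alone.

11 bolts

A_b = π·22²/4 = 380.1 mm².
Per-bolt design strength φR_n = 0.75 × 469 × 380.1 × 1 / 1000 = 133.7 kN.
n ≥ 1360 / 133.7 = 10.17 → use 11 bolts.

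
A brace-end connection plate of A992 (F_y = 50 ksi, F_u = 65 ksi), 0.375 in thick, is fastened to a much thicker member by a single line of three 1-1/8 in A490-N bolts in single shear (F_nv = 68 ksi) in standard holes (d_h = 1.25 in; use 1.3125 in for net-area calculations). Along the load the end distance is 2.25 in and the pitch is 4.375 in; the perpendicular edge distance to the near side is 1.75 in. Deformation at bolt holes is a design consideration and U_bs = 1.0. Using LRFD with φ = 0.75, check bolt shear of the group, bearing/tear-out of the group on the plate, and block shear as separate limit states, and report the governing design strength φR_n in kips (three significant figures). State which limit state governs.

105 kips (block shear governs)

Bolt shear: A_b = π·1.125²/4 = 0.994 in²; R_n = 68 × 0.994 × 3 × 1 = 202.8 kips → 0.75 × 202.8 = 152 kips.
Bearing: edge l_c = 1.625, r_n = 47.53 kips; interior l_c = 3.125, r_n = 65.81 kips; R_n = 47.53 + 2·65.81 = 179.2 kips → 134 kips.
Block shear: A_gv = 4.125, A_nv = 2.895, A_nt = 0.4102 in²; R_n = min(0.6F_uA_nv, 0.6F_yA_gv) + U_bs·F_u·A_nt = 139.5 kips → 105 kips.
Block shear governs: 105 kips.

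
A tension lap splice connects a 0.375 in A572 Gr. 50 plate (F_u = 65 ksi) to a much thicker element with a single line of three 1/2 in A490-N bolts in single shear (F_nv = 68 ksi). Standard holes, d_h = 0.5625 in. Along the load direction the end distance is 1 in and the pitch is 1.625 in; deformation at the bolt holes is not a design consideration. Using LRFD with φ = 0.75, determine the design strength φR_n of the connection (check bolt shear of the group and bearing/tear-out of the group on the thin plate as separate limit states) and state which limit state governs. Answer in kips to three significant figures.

Bolt shear: A_b = π·0.5²/4 = 0.1963 in²; R_n = 68 × 0.1963 × 3 × 1 = 40.06 kips → 0.75 × 40.06 = 30 kips.
Bearing (1.5 l_c t F_u ≤ 3.0 d t F_u): upper limit = 3.0·0.5·0.375·65 = 36.56 kips.
  Edge l_c = 1 − 0.5625/2 = 0.7188 → r_n = 26.28 kips; interior l_c = 1.625 − 0.5625 = 1.062 → r_n = 36.56 kips.
  R_n,bearing = 1·26.28 + 2·36.56 = 99.4 kips → 0.75 × 99.4 = 74.6 kips.
Bolt shear governs: 30 kips.

30 kips (bolt shear governs)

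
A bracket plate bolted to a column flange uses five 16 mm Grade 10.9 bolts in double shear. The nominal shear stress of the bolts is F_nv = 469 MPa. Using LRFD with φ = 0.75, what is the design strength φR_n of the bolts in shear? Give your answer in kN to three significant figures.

707 kN

A_b = π × 16² / 4 = 201.1 mm².
R_n = F_nv · A_b · n · n_s = 469 × 201.1 × 5 × 2 / 1000 = 943 kN.
Design strength φR_n = 0.75 × 943 = 707 kN.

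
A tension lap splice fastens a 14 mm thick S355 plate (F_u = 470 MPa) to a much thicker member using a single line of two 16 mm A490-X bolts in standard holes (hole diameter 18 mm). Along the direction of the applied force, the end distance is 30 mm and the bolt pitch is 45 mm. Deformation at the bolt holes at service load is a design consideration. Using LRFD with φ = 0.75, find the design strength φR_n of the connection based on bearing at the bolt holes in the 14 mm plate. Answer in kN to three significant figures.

284 kN

Per bolt r_n = 1.2 l_c t F_u ≤ 2.4 d t F_u; upper limit = 2.4 × 16 × 14 × 470 / 1000 = 252.7 kN.
Edge bolt: l_c = 30 − 18/2 = 21 mm → 1.2 × 21 × 14 × 470 / 1000 = 165.8 → r_n = 165.8 kN.
Interior bolts: l_c = 45 − 18 = 27 mm → 1.2 × 27 × 14 × 470 / 1000 = 213.2 → r_n = 213.2 kN.
R_n = 1 × 165.8 + 1 × 213.2 = 379 kN.
Design strength φR_n = 0.75 × 379 = 284 kN.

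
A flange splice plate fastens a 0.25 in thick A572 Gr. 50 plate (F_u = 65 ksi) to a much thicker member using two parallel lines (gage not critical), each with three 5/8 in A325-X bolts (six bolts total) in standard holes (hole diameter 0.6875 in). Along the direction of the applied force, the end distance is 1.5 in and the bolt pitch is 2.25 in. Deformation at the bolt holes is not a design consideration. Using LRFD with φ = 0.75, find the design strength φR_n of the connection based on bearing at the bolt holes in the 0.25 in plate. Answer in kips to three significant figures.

134 kips

Per bolt r_n = 1.5 l_c t F_u ≤ 3.0 d t F_u; upper limit = 3.0 × 0.625 × 0.25 × 65 = 30.47 kips.
Edge bolt: l_c = 1.5 − 0.6875/2 = 1.156 in → 1.5 × 1.156 × 0.25 × 65 = 28.18 → r_n = 28.18 kips.
Interior bolts: l_c = 2.25 − 0.6875 = 1.562 in → 1.5 × 1.562 × 0.25 × 65 = 38.09 → r_n = 30.47 kips.
R_n = 2 × 28.18 + 4 × 30.47 = 178.2 kips.
Design strength φR_n = 0.75 × 178.2 = 134 kips.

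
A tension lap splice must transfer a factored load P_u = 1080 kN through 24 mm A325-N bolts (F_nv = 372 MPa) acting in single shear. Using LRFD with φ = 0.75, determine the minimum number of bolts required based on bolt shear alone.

9 bolts

A_b = π·24²/4 = 452.4 mm².
Per-bolt design strength φR_n = 0.75 × 372 × 452.4 × 1 / 1000 = 126.2 kN.
n ≥ 1080 / 126.2 = 8.557 → use 9 bolts.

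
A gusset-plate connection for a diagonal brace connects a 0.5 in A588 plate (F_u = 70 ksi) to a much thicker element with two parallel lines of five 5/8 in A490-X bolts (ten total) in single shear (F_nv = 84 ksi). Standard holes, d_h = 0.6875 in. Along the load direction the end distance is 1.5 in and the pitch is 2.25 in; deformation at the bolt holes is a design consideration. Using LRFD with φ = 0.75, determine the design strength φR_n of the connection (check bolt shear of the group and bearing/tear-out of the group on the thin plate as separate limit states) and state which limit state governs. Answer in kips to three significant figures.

193 kips (bolt shear governs)

Bolt shear: A_b = π·0.625²/4 = 0.3068 in²; R_n = 84 × 0.3068 × 10 × 1 = 257.7 kips → 0.75 × 257.7 = 193 kips.
Bearing (1.2 l_c t F_u ≤ 2.4 d t F_u): upper limit = 2.4·0.625·0.5·70 = 52.5 kips.
  Edge l_c = 1.5 − 0.6875/2 = 1.156 → r_n = 48.56 kips; interior l_c = 2.25 − 0.6875 = 1.562 → r_n = 52.5 kips.
  R_n,bearing = 2·48.56 + 8·52.5 = 517.1 kips → 0.75 × 517.1 = 388 kips.
Bolt shear governs: 193 kips.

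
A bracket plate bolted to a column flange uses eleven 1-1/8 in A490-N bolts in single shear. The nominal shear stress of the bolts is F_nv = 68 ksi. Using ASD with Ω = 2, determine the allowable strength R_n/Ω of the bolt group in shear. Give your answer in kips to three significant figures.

A_b = π × 1.125² / 4 = 0.994 in².
R_n = F_nv · A_b · n · n_s = 68 × 0.994 × 11 × 1 = 743.5 kips.
Allowable strength R_n/Ω = 743.5 / 2 = 372 kips.

372 kips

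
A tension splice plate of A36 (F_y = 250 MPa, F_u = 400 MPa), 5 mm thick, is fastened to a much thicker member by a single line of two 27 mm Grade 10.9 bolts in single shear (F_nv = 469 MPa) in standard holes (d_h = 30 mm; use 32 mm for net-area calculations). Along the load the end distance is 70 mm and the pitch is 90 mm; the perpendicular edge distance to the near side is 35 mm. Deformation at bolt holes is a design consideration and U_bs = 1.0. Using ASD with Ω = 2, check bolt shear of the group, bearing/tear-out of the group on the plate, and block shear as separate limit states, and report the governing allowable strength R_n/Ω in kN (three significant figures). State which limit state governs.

Bolt shear: A_b = π·27²/4 = 572.6 mm²; R_n = 469 × 572.6 × 2 × 1 / 1000 = 537.1 kN → 537.1 / 2 = 269 kN.
Bearing: edge l_c = 55, r_n = 129.6 kN; interior l_c = 60, r_n = 129.6 kN; R_n = 129.6 + 1·129.6 = 259.2 kN → 130 kN.
Block shear: A_gv = 800, A_nv = 560, A_nt = 95 mm²; R_n = min(0.6F_uA_nv, 0.6F_yA_gv) + U_bs·F_u·A_nt = 158 kN → 79 kN.
Block shear governs: 79 kN.

79 kN (block shear governs)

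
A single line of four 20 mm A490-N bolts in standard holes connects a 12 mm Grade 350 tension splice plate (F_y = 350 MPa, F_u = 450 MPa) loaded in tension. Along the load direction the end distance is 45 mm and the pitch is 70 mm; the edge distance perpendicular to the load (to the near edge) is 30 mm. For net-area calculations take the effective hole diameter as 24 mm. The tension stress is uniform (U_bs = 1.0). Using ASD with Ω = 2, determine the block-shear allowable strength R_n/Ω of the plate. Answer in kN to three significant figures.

326 kN

Shear plane L_v = 45 + 3·70 = 255 mm; A_gv = 255 × 12 = 3060 mm².
A_nv = (255 − 3.5·24) × 12 = 2052 mm².
A_nt = (30 − 0.5·24) × 12 = 216 mm².
0.6 F_u A_nv = 554 kN; 0.6 F_y A_gv = 642.6 kN → shear rupture governs the shear term.
R_n = 554 + 1.0 × 450 × 216 / 1000 = 651.2 kN.
Allowable strength R_n/Ω = 651.2 / 2 = 326 kN.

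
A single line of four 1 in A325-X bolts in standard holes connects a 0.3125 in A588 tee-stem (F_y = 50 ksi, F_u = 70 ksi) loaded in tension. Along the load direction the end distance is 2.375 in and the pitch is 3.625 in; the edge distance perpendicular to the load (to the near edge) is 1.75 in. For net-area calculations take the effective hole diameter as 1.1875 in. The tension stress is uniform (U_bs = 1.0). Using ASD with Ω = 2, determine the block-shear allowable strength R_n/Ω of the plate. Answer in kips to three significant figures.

Shear plane L_v = 2.375 + 3·3.625 = 13.25 in; A_gv = 13.25 × 0.3125 = 4.141 in².
A_nv = (13.25 − 3.5·1.1875) × 0.3125 = 2.842 in².
A_nt = (1.75 − 0.5·1.1875) × 0.3125 = 0.3613 in².
0.6 F_u A_nv = 119.4 kips; 0.6 F_y A_gv = 124.2 kips → shear rupture governs the shear term.
R_n = 119.4 + 1.0 × 70 × 0.3613 = 144.6 kips.
Allowable strength R_n/Ω = 144.6 / 2 = 72.3 kips.

72.3 kips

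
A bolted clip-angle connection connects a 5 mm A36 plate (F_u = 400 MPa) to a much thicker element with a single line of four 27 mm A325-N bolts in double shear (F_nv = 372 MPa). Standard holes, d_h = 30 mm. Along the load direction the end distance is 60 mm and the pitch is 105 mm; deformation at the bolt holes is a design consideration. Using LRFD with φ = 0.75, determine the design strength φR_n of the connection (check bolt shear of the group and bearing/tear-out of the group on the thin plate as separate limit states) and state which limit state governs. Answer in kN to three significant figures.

Bolt shear: A_b = π·27²/4 = 572.6 mm²; R_n = 372 × 572.6 × 4 × 2 / 1000 = 1704 kN → 0.75 × 1704 = 1280 kN.
Bearing (1.2 l_c t F_u ≤ 2.4 d t F_u): upper limit = 2.4·27·5·400 / 1000 = 129.6 kN.
  Edge l_c = 60 − 30/2 = 45 → r_n = 108 kN; interior l_c = 105 − 30 = 75 → r_n = 129.6 kN.
  R_n,bearing = 1·108 + 3·129.6 = 496.8 kN → 0.75 × 496.8 = 373 kN.
Bearing governs: 373 kN.

373 kN (bearing governs)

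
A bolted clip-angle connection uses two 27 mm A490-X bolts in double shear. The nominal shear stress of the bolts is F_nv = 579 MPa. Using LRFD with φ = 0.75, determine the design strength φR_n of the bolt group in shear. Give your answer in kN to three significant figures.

A_b = π × 27² / 4 = 572.6 mm².
R_n = F_nv · A_b · n · n_s = 579 × 572.6 × 2 × 2 / 1000 = 1326 kN.
Design strength φR_n = 0.75 × 1326 = 995 kN.

995 kN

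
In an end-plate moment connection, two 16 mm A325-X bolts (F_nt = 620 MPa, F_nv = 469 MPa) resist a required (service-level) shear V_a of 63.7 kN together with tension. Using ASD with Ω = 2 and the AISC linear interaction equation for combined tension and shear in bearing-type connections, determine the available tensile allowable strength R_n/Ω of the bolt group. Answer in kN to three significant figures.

77.8 kN

A_b = π·16²/4 = 201.1 mm²; f_rv = 63.7 × 1000 / (2 × 201.1) = 158.4 MPa.
F'_nt = 1.3 F_nt − (Ω F_nt / F_nv) f_rv = 1.3·620 − (2·620/469)·158.4 = 387.2 MPa, capped at F_nt → F'_nt = 387.2 MPa.
R_n = F'_nt · A_b · n = 387.2 × 201.1 × 2 / 1000 = 155.7 kN.
Allowable strength R_n/Ω = 155.7 / 2 = 77.8 kN.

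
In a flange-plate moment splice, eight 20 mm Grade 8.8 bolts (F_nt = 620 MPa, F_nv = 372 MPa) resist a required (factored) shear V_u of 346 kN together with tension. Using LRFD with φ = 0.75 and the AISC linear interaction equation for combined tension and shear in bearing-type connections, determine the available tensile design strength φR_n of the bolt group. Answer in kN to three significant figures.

A_b = π·20²/4 = 314.2 mm²; f_rv = 346 × 1000 / (8 × 314.2) = 137.7 MPa.
F'_nt = 1.3 F_nt − (F_nt / φF_nv) f_rv = 1.3·620 − (620/(0.75·372))·137.7 = 500.1 MPa, capped at F_nt → F'_nt = 500.1 MPa.
R_n = F'_nt · A_b · n = 500.1 × 314.2 × 8 / 1000 = 1257 kN.
Design strength φR_n = 0.75 × 1257 = 943 kN.

943 kN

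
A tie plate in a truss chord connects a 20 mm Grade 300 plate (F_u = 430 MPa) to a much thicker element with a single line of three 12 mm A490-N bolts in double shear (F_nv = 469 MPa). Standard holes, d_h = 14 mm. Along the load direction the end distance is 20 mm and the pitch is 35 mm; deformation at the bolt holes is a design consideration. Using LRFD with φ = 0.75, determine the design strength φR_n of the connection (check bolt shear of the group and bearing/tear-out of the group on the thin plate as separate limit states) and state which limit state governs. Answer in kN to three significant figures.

Bolt shear: A_b = π·12²/4 = 113.1 mm²; R_n = 469 × 113.1 × 3 × 2 / 1000 = 318.3 kN → 0.75 × 318.3 = 239 kN.
Bearing (1.2 l_c t F_u ≤ 2.4 d t F_u): upper limit = 2.4·12·20·430 / 1000 = 247.7 kN.
  Edge l_c = 20 − 14/2 = 13 → r_n = 134.2 kN; interior l_c = 35 − 14 = 21 → r_n = 216.7 kN.
  R_n,bearing = 1·134.2 + 2·216.7 = 567.6 kN → 0.75 × 567.6 = 426 kN.
Bolt shear governs: 239 kN.

239 kN (bolt shear governs)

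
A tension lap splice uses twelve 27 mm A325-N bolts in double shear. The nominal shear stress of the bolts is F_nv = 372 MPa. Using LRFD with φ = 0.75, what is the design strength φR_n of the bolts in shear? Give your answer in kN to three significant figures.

3830 kN

A_b = π × 27² / 4 = 572.6 mm².
R_n = F_nv · A_b · n · n_s = 372 × 572.6 × 12 × 2 / 1000 = 5112 kN.
Design strength φR_n = 0.75 × 5112 = 3830 kN.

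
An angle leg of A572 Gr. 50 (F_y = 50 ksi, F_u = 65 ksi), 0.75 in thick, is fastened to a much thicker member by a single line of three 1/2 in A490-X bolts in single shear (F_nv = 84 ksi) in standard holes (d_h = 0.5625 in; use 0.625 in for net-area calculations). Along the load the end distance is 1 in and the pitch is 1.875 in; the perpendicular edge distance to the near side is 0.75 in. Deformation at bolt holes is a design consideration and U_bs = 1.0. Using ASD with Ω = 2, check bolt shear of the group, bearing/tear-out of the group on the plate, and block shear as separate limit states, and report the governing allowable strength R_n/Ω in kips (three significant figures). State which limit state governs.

24.7 kips (bolt shear governs)

Bolt shear: A_b = π·0.5²/4 = 0.1963 in²; R_n = 84 × 0.1963 × 3 × 1 = 49.48 kips → 49.48 / 2 = 24.7 kips.
Bearing: edge l_c = 0.7188, r_n = 42.05 kips; interior l_c = 1.312, r_n = 58.5 kips; R_n = 42.05 + 2·58.5 = 159 kips → 79.5 kips.
Block shear: A_gv = 3.562, A_nv = 2.391, A_nt = 0.3281 in²; R_n = min(0.6F_uA_nv, 0.6F_yA_gv) + U_bs·F_u·A_nt = 114.6 kips → 57.3 kips.
Bolt shear governs: 24.7 kips.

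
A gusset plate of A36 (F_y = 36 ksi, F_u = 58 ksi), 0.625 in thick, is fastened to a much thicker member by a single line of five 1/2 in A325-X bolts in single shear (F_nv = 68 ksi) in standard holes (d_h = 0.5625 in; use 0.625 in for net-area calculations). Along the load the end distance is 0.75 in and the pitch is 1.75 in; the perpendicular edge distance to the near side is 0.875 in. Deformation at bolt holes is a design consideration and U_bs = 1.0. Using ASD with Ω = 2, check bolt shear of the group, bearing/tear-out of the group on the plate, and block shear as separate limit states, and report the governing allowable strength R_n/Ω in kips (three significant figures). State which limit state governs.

Bolt shear: A_b = π·0.5²/4 = 0.1963 in²; R_n = 68 × 0.1963 × 5 × 1 = 66.76 kips → 66.76 / 2 = 33.4 kips.
Bearing: edge l_c = 0.4688, r_n = 20.39 kips; interior l_c = 1.188, r_n = 43.5 kips; R_n = 20.39 + 4·43.5 = 194.4 kips → 97.2 kips.
Block shear: A_gv = 4.844, A_nv = 3.086, A_nt = 0.3516 in²; R_n = min(0.6F_uA_nv, 0.6F_yA_gv) + U_bs·F_u·A_nt = 125 kips → 62.5 kips.
Bolt shear governs: 33.4 kips.

33.4 kips (bolt shear governs)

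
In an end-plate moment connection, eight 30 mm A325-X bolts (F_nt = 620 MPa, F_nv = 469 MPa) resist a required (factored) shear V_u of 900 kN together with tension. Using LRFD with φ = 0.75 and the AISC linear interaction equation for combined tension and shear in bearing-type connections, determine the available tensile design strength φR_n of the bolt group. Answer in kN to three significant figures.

2230 kN

A_b = π·30²/4 = 706.9 mm²; f_rv = 900 × 1000 / (8 × 706.9) = 159.2 MPa.
F'_nt = 1.3 F_nt − (F_nt / φF_nv) f_rv = 1.3·620 − (620/(0.75·469))·159.2 = 525.5 MPa, capped at F_nt → F'_nt = 525.5 MPa.
R_n = F'_nt · A_b · n = 525.5 × 706.9 × 8 / 1000 = 2971 kN.
Design strength φR_n = 0.75 × 2971 = 2230 kN.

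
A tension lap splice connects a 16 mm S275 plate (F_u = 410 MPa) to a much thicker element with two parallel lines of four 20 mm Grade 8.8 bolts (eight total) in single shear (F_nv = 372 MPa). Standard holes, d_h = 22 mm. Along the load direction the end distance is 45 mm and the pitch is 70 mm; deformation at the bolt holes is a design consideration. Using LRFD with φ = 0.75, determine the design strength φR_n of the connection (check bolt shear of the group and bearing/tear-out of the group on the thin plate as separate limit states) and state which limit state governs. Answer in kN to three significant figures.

Bolt shear: A_b = π·20²/4 = 314.2 mm²; R_n = 372 × 314.2 × 8 × 1 / 1000 = 934.9 kN → 0.75 × 934.9 = 701 kN.
Bearing (1.2 l_c t F_u ≤ 2.4 d t F_u): upper limit = 2.4·20·16·410 / 1000 = 314.9 kN.
  Edge l_c = 45 − 22/2 = 34 → r_n = 267.6 kN; interior l_c = 70 − 22 = 48 → r_n = 314.9 kN.
  R_n,bearing = 2·267.6 + 6·314.9 = 2425 kN → 0.75 × 2425 = 1820 kN.
Bolt shear governs: 701 kN.

701 kN (bolt shear governs)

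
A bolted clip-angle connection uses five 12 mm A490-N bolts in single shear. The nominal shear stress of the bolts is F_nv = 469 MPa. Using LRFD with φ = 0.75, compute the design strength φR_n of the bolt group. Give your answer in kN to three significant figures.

A_b = π × 12² / 4 = 113.1 mm².
R_n = F_nv · A_b · n · n_s = 469 × 113.1 × 5 × 1 / 1000 = 265.2 kN.
Design strength φR_n = 0.75 × 265.2 = 199 kN.

199 kN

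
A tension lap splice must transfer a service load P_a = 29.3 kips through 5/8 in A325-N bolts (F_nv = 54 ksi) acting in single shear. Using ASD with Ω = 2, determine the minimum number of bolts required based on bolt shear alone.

4 bolts

A_b = π·0.625²/4 = 0.3068 in².
Per-bolt allowable strength R_n/Ω = 54 × 0.3068 × 1 / 2 = 8.283 kips.
n ≥ 29.3 / 8.283 = 3.537 → use 4 bolts.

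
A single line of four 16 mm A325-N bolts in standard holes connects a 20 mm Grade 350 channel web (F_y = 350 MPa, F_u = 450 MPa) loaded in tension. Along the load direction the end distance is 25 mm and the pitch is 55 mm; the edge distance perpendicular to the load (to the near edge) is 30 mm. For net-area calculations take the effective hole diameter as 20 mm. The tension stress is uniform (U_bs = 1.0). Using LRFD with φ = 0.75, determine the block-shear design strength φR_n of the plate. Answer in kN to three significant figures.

621 kN

Shear plane L_v = 25 + 3·55 = 190 mm; A_gv = 190 × 20 = 3800 mm².
A_nv = (190 − 3.5·20) × 20 = 2400 mm².
A_nt = (30 − 0.5·20) × 20 = 400 mm².
0.6 F_u A_nv = 648 kN; 0.6 F_y A_gv = 798 kN → shear rupture governs the shear term.
R_n = 648 + 1.0 × 450 × 400 / 1000 = 828 kN.
Design strength φR_n = 0.75 × 828 = 621 kN.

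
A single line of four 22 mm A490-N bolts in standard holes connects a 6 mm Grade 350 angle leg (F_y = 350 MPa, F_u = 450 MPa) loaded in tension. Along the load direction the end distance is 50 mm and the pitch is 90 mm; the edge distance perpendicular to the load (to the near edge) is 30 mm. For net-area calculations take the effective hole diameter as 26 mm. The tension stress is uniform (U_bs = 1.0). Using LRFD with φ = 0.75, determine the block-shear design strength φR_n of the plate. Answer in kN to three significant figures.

313 kN

Shear plane L_v = 50 + 3·90 = 320 mm; A_gv = 320 × 6 = 1920 mm².
A_nv = (320 − 3.5·26) × 6 = 1374 mm².
A_nt = (30 − 0.5·26) × 6 = 102 mm².
0.6 F_u A_nv = 371 kN; 0.6 F_y A_gv = 403.2 kN → shear rupture governs the shear term.
R_n = 371 + 1.0 × 450 × 102 / 1000 = 416.9 kN.
Design strength φR_n = 0.75 × 416.9 = 313 kN.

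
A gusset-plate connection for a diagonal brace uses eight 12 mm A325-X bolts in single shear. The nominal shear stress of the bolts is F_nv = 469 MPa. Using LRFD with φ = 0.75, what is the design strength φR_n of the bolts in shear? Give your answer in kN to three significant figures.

318 kN

A_b = π × 12² / 4 = 113.1 mm².
R_n = F_nv · A_b · n · n_s = 469 × 113.1 × 8 × 1 / 1000 = 424.3 kN.
Design strength φR_n = 0.75 × 424.3 = 318 kN.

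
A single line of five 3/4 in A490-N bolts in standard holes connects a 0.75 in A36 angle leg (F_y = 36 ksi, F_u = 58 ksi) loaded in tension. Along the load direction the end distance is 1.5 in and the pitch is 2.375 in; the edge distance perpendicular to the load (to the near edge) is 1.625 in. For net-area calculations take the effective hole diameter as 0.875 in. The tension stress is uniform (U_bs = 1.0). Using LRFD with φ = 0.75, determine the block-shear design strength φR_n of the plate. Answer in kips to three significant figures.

172 kips

Shear plane L_v = 1.5 + 4·2.375 = 11 in; A_gv = 11 × 0.75 = 8.25 in².
A_nv = (11 − 4.5·0.875) × 0.75 = 5.297 in².
A_nt = (1.625 − 0.5·0.875) × 0.75 = 0.8906 in².
0.6 F_u A_nv = 184.3 kips; 0.6 F_y A_gv = 178.2 kips → shear yielding governs the shear term.
R_n = 178.2 + 1.0 × 58 × 0.8906 = 229.9 kips.
Design strength φR_n = 0.75 × 229.9 = 172 kips.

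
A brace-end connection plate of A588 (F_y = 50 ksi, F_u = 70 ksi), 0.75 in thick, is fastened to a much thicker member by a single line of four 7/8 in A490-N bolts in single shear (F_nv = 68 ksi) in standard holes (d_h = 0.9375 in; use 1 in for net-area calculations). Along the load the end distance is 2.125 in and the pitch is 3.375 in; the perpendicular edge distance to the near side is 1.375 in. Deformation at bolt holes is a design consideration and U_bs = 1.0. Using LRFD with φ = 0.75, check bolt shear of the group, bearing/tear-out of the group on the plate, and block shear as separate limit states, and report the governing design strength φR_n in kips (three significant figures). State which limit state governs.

123 kips (bolt shear governs)

Bolt shear: A_b = π·0.875²/4 = 0.6013 in²; R_n = 68 × 0.6013 × 4 × 1 = 163.6 kips → 0.75 × 163.6 = 123 kips.
Bearing: edge l_c = 1.656, r_n = 104.3 kips; interior l_c = 2.438, r_n = 110.3 kips; R_n = 104.3 + 3·110.3 = 435.1 kips → 326 kips.
Block shear: A_gv = 9.188, A_nv = 6.562, A_nt = 0.6562 in²; R_n = min(0.6F_uA_nv, 0.6F_yA_gv) + U_bs·F_u·A_nt = 321.6 kips → 241 kips.
Bolt shear governs: 123 kips.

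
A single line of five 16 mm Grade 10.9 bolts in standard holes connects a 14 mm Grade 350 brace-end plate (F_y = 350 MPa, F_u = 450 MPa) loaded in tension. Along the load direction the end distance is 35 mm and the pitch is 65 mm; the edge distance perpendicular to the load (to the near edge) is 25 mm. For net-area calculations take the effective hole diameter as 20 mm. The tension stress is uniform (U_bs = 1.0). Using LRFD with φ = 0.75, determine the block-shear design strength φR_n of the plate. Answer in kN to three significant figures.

Shear plane L_v = 35 + 4·65 = 295 mm; A_gv = 295 × 14 = 4130 mm².
A_nv = (295 − 4.5·20) × 14 = 2870 mm².
A_nt = (25 − 0.5·20) × 14 = 210 mm².
0.6 F_u A_nv = 774.9 kN; 0.6 F_y A_gv = 867.3 kN → shear rupture governs the shear term.
R_n = 774.9 + 1.0 × 450 × 210 / 1000 = 869.4 kN.
Design strength φR_n = 0.75 × 869.4 = 652 kN.

652 kN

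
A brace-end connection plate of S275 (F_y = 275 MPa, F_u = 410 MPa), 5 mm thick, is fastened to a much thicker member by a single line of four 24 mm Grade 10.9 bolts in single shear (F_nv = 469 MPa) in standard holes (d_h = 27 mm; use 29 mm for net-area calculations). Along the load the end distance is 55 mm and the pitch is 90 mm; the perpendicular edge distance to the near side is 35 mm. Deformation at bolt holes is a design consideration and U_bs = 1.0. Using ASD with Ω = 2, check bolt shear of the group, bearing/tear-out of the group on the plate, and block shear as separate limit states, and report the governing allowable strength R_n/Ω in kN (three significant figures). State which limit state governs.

155 kN (block shear governs)

Bolt shear: A_b = π·24²/4 = 452.4 mm²; R_n = 469 × 452.4 × 4 × 1 / 1000 = 848.7 kN → 848.7 / 2 = 424 kN.
Bearing: edge l_c = 41.5, r_n = 102.1 kN; interior l_c = 63, r_n = 118.1 kN; R_n = 102.1 + 3·118.1 = 456.3 kN → 228 kN.
Block shear: A_gv = 1625, A_nv = 1118, A_nt = 102.5 mm²; R_n = min(0.6F_uA_nv, 0.6F_yA_gv) + U_bs·F_u·A_nt = 310.2 kN → 155 kN.
Block shear governs: 155 kN.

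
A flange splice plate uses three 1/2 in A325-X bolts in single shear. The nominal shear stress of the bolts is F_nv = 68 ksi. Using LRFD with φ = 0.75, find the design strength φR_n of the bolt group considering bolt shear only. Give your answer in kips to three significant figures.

A_b = π × 0.5² / 4 = 0.1963 in².
R_n = F_nv · A_b · n · n_s = 68 × 0.1963 × 3 × 1 = 40.06 kips.
Design strength φR_n = 0.75 × 40.06 = 30 kips.

30 kips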